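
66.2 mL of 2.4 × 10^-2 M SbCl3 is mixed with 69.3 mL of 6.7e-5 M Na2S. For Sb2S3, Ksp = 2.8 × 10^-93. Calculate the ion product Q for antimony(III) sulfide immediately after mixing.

Total volume = 66.2 + 69.3 = 135.5 mL.
[Sb^3+] = 2.4 x 10^-2 × (66.2/135.5) = 1.17 × 10^-2 M
[S^2-] = 6.7 × 10^-5 × (69.3/135.5) = 3.43 × 10^-5 M
Sb2S3(s) ⇌ 2 Sb^3+ + 3 S^2-, so Q = [Sb^3+]^2[S^2-]^3
Q = (1.17 × 10^-2)^2(3.43 x 10^-5)^3 = 5.5 x 10^-18
Q > Ksp, so Sb2S3 will precipitate.

Q ≈ 5.5 x 10^-18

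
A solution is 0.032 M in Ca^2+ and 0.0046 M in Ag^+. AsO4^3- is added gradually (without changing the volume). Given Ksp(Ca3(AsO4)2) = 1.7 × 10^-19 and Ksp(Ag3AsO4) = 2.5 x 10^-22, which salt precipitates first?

Ag3AsO4

Each salt begins to precipitate when Q = Ksp, i.e. when [AsO4^3-] reaches its threshold.
For Ca3(AsO4)2: 1.7 × 10^-19 = (0.032)^3 × [AsO4^3-]^2  ⇒  [AsO4^3-] = 7.2 × 10^-8 M.
For Ag3AsO4: 2.5 x 10^-22 = (0.0046)^3 × [AsO4^3-]  ⇒  [AsO4^3-] = 2.6 × 10^-15 M.
The salt with the lower threshold [AsO4^3-] precipitates first: Ag3AsO4.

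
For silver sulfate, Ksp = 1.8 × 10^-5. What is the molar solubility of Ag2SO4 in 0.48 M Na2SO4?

s = 3.1e-3 M

Ag2SO4(s) ⇌ 2 Ag^+ + SO4^2-
Ksp = [Ag^+]^2[SO4^2-]
Let s be the molar solubility in this solution. [Ag^+] = 2s, [SO4^2-] = 0.48 + s ≈ 0.48 (since SO4^2- from Na2SO4 dominates).
Ksp ≈ (2s)^2 × 0.48
s = 3.1 × 10^-3 M
Check: s = 3.1 x 10^-3 ≪ 0.48, so the approximation is valid.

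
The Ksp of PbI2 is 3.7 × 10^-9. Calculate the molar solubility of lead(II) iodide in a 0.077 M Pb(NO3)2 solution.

s ≈ 1.1e-4 M

PbI2(s) <=> Pb^2+ + 2 I^-
Ksp = [Pb^2+][I^-]^2
If s mol/L dissolves here, [Pb^2+] = 0.077 + s ≈ 0.077, [I^-] = 2s (since Pb^2+ from Pb(NO3)2 dominates).
Ksp ≈ 0.077 × (2s)^2
s = 1.1 × 10^-4 M
Check: s = 1.1 × 10^-4 ≪ 0.077, so the approximation is valid.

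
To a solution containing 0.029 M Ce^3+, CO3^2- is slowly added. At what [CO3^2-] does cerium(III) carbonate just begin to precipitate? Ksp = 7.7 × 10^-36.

Ce2(CO3)3(s) <=> 2 Ce^3+ + 3 CO3^2-
Ksp = [Ce^3+]^2[CO3^2-]^3
Precipitation begins when Q = Ksp. With [Ce^3+] = 0.029 M:
7.7 × 10^-36 = (0.029)^2 × [CO3^2-]^3
[CO3^2-] = (7.7 × 10^-36 / 8.41 × 10^-4)^(1/3) = 2.1 × 10^-11 M

2.1e-11 M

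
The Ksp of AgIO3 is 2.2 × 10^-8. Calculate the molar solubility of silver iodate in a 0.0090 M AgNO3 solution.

s = 2.4 x 10^-6 M

AgIO3(s) ⇌ Ag^+ + IO3^-
Ksp = [Ag^+][IO3^-]
Let s = moles of AgIO3 that dissolve per litre. [Ag^+] = 0.0090 + s ≈ 0.0090, [IO3^-] = s (since Ag^+ from AgNO3 dominates).
Ksp ≈ 0.0090 × s
s = 2.4 × 10^-6 M
Check: s = 2.4 × 10^-6 ≪ 0.0090, so the approximation is valid.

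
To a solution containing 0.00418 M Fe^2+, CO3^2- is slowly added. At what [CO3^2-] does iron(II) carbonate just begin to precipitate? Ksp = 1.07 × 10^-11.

FeCO3(s) ⇌ Fe^2+(aq) + CO3^2-(aq)
Ksp = [Fe^2+][CO3^2-]
Precipitation begins when Q = Ksp. With [Fe^2+] = 0.00418 M:
1.07 × 10^-11 = (0.00418) × [CO3^2-]
[CO3^2-] = (1.07 × 10^-11 / 4.18 × 10^-3) = 2.56 × 10^-9 M

[CO3^2-] = 2.56 × 10^-9 M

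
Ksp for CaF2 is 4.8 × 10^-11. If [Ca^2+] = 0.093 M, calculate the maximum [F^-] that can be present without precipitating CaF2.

CaF2(s) ⇌ Ca^2+ + 2 F^-
Ksp = [Ca^2+][F^-]^2
Precipitation begins when Q = Ksp. With [Ca^2+] = 0.093 M:
4.8 × 10^-11 = (0.093) × [F^-]^2
[F^-] = (4.8 × 10^-11 / 9.3 x 10^-2)^(1/2) = 2.3 x 10^-5 M

[F^-] = 2.3e-5 M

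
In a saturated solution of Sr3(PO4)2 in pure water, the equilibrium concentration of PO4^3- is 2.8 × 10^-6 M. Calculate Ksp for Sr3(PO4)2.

Sr3(PO4)2(s) ⇌ 3 Sr^2+ + 2 PO4^3-
Stoichiometry gives [Sr^2+] = (3/2)[PO4^3-] = 4.20 × 10^-6 M.
Ksp = [Sr^2+]^3[PO4^3-]^2
Ksp = (4.20 × 10^-6)^3 × (2.8 × 10^-6)^2 = 5.8 x 10^-28

Ksp ≈ 5.8e-28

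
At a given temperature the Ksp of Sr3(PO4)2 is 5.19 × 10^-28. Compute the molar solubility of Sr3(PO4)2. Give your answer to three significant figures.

1.37 x 10^-6 M

Sr3(PO4)2(s) ⇌ 3 Sr^2+(aq) + 2 PO4^3-(aq)
Ksp = [Sr^2+]^3[PO4^3-]^2
With molar solubility s: [Sr^2+] = 3s, [PO4^3-] = 2s.
Ksp = (3s)^3(2s)^2 = 108s^5
Solving, s = (5.19 × 10^-28/108)^(1/5) = 1.37 × 10^-6 M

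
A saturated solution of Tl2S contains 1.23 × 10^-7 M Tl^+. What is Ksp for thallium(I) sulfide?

Ksp = 9.30 × 10^-22

Tl2S(s) <=> 2 Tl^+ + S^2-
Stoichiometry gives [S^2-] = (1/2)[Tl^+] = 6.150 × 10^-8 M.
Ksp = [Tl^+]^2[S^2-]
Ksp = (1.23 × 10^-7)^2 × 6.150 x 10^-8 = 9.30 × 10^-22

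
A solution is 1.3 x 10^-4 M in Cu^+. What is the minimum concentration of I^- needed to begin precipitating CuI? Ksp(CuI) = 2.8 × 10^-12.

2.2 × 10^-8 M

CuI(s) ⇌ Cu^+(aq) + I^-(aq)
Ksp = [Cu^+][I^-]
Precipitation begins when Q = Ksp. With [Cu^+] = 1.3 x 10^-4 M:
2.8 × 10^-12 = (1.3 x 10^-4) × [I^-]
[I^-] = (2.8 × 10^-12 / 1.3 x 10^-4) = 2.2 × 10^-8 M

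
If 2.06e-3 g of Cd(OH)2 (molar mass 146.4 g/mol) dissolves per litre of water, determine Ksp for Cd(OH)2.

1.11 × 10^-14

Molar solubility s = (2.06 x 10^-3 g/L) / (146.4 g/mol) = 1.407 x 10^-5 M.
Cd(OH)2(s) ⇌ Cd^2+ + 2 OH^-
Let s = molar solubility. Then [Cd^2+] = s and [OH^-] = 2s.
Ksp = [Cd^2+][OH^-]^2
So Ksp = s × (2s)^2 = 4s^3
With s = 1.407 × 10^-5: Ksp = 1.11 × 10^-14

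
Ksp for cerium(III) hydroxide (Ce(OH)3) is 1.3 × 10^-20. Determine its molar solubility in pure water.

4.7e-6 M

Ce(OH)3(s) <=> Ce^3+(aq) + 3 OH^-(aq)
Ksp = [Ce^3+][OH^-]^3
For each mole of Ce(OH)3 that dissolves: [Ce^3+] = s, [OH^-] = 3s.
So Ksp = s × (3s)^3 = 27s^4
s^4 = 1.3 × 10^-20 / 27, so s = 4.7 × 10^-6 M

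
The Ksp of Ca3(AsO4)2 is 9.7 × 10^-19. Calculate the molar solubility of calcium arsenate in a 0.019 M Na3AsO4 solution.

s = 4.6 × 10^-6 M

Ca3(AsO4)2(s) ⇌ 3 Ca^2+(aq) + 2 AsO4^3-(aq)
Ksp = [Ca^2+]^3[AsO4^3-]^2
If s mol/L dissolves here, [Ca^2+] = 3s, [AsO4^3-] = 0.019 + 2s ≈ 0.019 (Ksp is small, so little additional dissolves).
Ksp ≈ (3s)^3 × (0.019)^2
s = 4.6 × 10^-6 M
Check: 2s = 9.3 × 10^-6 ≪ 0.019, so the approximation is valid.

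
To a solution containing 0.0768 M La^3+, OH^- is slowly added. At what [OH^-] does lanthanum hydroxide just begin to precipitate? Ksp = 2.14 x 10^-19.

1.41 x 10^-6 M

La(OH)3(s) ⇌ La^3+ + 3 OH^-
Ksp = [La^3+][OH^-]^3
Precipitation begins when Q = Ksp. With [La^3+] = 0.0768 M:
2.14 x 10^-19 = (0.0768) × [OH^-]^3
[OH^-] = (2.14 x 10^-19 / 7.68 x 10^-2)^(1/3) = 1.41 × 10^-6 M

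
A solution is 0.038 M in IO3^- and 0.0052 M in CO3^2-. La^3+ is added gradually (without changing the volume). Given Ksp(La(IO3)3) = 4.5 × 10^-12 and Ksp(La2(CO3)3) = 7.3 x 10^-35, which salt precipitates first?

Precipitation of each salt starts when its ion product equals its Ksp.
For La(IO3)3: 4.5 × 10^-12 = (0.038)^3 × [La^3+]  ⇒  [La^3+] = 8.2 × 10^-8 M.
For La2(CO3)3: 7.3 x 10^-35 = (0.0052)^3 × [La^3+]^2  ⇒  [La^3+] = 2.3 x 10^-14 M.
The salt with the lower threshold [La^3+] precipitates first: La2(CO3)3.

La2(CO3)3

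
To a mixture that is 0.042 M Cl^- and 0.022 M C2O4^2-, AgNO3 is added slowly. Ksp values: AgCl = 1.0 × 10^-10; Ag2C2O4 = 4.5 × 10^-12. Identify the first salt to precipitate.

Precipitation of each salt starts when its ion product equals its Ksp.
For AgCl: 1.0 × 10^-10 = 0.042 × [Ag^+]  ⇒  [Ag^+] = 2.4 × 10^-9 M.
For Ag2C2O4: 4.5 × 10^-12 = 0.022 × [Ag^+]^2  ⇒  [Ag^+] = 1.4 × 10^-5 M.
The salt with the lower threshold [Ag^+] precipitates first: AgCl.

AgCl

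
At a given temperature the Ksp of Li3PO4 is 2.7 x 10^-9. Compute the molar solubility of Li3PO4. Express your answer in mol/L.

s ≈ 3.2e-3 M

Li3PO4(s) ⇌ 3 Li^+ + PO4^3-
Ksp = [Li^+]^3[PO4^3-]
Let s = molar solubility. Then [Li^+] = 3s and [PO4^3-] = s.
Ksp = (3s)^3s = 27s^4
Solving, s = (2.7 x 10^-9/27)^(1/4) = 3.2 × 10^-3 M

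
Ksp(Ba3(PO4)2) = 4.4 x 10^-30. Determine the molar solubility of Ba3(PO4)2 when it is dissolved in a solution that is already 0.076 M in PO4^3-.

Ba3(PO4)2(s) ⇌ 3 Ba^2+ + 2 PO4^3-
Ksp = [Ba^2+]^3[PO4^3-]^2
Let s = moles of Ba3(PO4)2 that dissolve per litre. [Ba^2+] = 3s, [PO4^3-] = 0.076 + 2s ≈ 0.076 (common-ion effect: PO4^3- is already 0.076 M).
Ksp ≈ (3s)^3 × (0.076)^2
s = 3.0 × 10^-10 M
Check: 2s = 6.1 × 10^-10 ≪ 0.076, so the approximation is valid.

s = 3.0 × 10^-10 M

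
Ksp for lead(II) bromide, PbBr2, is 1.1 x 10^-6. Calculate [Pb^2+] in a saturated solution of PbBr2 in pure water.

PbBr2(s) ⇌ Pb^2+ + 2 Br^-
Ksp = [Pb^2+][Br^-]^2
Let s = molar solubility. Then [Pb^2+] = s and [Br^-] = 2s.
Ksp = s(2s)^2 = 4s^3
s^3 = 1.1 x 10^-6 / 4, so s = 6.50 x 10^-3 M
[Pb^2+] = s = 6.5 × 10^-3 M

6.5 x 10^-3 M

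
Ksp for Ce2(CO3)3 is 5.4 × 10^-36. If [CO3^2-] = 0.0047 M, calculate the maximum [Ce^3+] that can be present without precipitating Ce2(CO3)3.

Ce2(CO3)3(s) ⇌ 2 Ce^3+ + 3 CO3^2-
Ksp = [Ce^3+]^2[CO3^2-]^3
Precipitation begins when Q = Ksp. With [CO3^2-] = 0.0047 M:
5.4 × 10^-36 = (0.0047)^3 × [Ce^3+]^2
[Ce^3+] = (5.4 × 10^-36 / 1.04 × 10^-7)^(1/2) = 7.2 x 10^-15 M

[Ce^3+] ≈ 7.2e-15 M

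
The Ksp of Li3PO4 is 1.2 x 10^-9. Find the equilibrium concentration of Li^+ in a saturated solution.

Li3PO4(s) ⇌ 3 Li^+(aq) + PO4^3-(aq)
Ksp = [Li^+]^3[PO4^3-]
With molar solubility s: [Li^+] = 3s, [PO4^3-] = s.
So Ksp = (3s)^3 × s = 27s^4
Solving, s = (1.2 x 10^-9/27)^(1/4) = 2.58 x 10^-3 M
[Li^+] = 3s = 7.7 x 10^-3 M

[Li^+] ≈ 7.7e-3 M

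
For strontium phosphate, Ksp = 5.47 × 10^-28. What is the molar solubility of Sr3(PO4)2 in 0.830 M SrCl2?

Sr3(PO4)2(s) <=> 3 Sr^2+ + 2 PO4^3-
Ksp = [Sr^2+]^3[PO4^3-]^2
Let s be the molar solubility in this solution. [Sr^2+] = 0.830 + 3s ≈ 0.830, [PO4^3-] = 2s (Ksp is small, so little additional dissolves).
Ksp ≈ (0.830)^3 × (2s)^2
s = 1.55 × 10^-14 M
Check: 3s = 4.6 x 10^-14 ≪ 0.830, so the approximation is valid.

s ≈ 1.55 x 10^-14 M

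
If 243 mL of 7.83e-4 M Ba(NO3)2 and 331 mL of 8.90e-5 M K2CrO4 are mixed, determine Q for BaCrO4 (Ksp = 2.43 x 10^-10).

Total volume = 243 + 331 = 574 mL.
[Ba^2+] = 7.83 × 10^-4 × (243/574) = 3.315 × 10^-4 M
[CrO4^2-] = 8.90 × 10^-5 × (331/574) = 5.132 × 10^-5 M
BaCrO4(s) <=> Ba^2+(aq) + CrO4^2-(aq), so Q = [Ba^2+][CrO4^2-]
Q = (3.315 x 10^-4)(5.132 x 10^-5) = 1.70 x 10^-8
Q > Ksp, so BaCrO4 will precipitate.

Q ≈ 1.70e-8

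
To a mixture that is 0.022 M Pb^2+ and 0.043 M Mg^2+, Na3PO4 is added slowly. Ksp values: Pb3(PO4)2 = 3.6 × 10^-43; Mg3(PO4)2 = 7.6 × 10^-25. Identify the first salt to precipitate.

Precipitation of each salt starts when its ion product equals its Ksp.
For Pb3(PO4)2: 3.6 × 10^-43 = (0.022)^3 × [PO4^3-]^2  ⇒  [PO4^3-] = 1.8 x 10^-19 M.
For Mg3(PO4)2: 7.6 × 10^-25 = (0.043)^3 × [PO4^3-]^2  ⇒  [PO4^3-] = 9.8 x 10^-11 M.
The salt with the lower threshold [PO4^3-] precipitates first: Pb3(PO4)2.

Pb3(PO4)2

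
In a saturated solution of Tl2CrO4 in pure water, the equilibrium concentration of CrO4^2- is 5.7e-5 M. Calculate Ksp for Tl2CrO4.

Tl2CrO4(s) ⇌ 2 Tl^+(aq) + CrO4^2-(aq)
Stoichiometry gives [Tl^+] = (2/1)[CrO4^2-] = 1.14 x 10^-4 M.
Ksp = [Tl^+]^2[CrO4^2-]
Ksp = (1.14 × 10^-4)^2 × 5.7 × 10^-5 = 7.4 × 10^-13

7.4e-13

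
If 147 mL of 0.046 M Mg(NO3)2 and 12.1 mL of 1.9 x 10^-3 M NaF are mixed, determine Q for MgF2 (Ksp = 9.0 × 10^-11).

Total volume = 147 + 12.1 = 159.1 mL.
[Mg^2+] = 4.6 × 10^-2 × (147/159.1) = 4.25 × 10^-2 M
[F^-] = 1.9 × 10^-3 × (12.1/159.1) = 1.45 x 10^-4 M
MgF2(s) ⇌ Mg^2+ + 2 F^-, so Q = [Mg^2+][F^-]^2
Q = (4.25 × 10^-2)(1.45 x 10^-4)^2 = 8.9 × 10^-10
Q > Ksp, so MgF2 will precipitate.

8.9 × 10^-10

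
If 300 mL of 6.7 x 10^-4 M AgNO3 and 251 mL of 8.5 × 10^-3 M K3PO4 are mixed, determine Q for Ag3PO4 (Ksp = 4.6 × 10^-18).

Total volume = 300 + 251 = 551 mL.
[Ag^+] = 6.7 × 10^-4 × (300/551) = 3.65 × 10^-4 M
[PO4^3-] = 8.5 × 10^-3 × (251/551) = 3.87 x 10^-3 M
Ag3PO4(s) <=> 3 Ag^+ + PO4^3-, so Q = [Ag^+]^3[PO4^3-]
Q = (3.65 x 10^-4)^3(3.87 × 10^-3) = 1.9 x 10^-13
Q > Ksp, so Ag3PO4 will precipitate.

1.9 × 10^-13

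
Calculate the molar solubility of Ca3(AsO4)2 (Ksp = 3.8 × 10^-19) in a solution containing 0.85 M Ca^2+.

Ca3(AsO4)2(s) <=> 3 Ca^2+ + 2 AsO4^3-
Ksp = [Ca^2+]^3[AsO4^3-]^2
If s mol/L dissolves here, [Ca^2+] = 0.85 + 3s ≈ 0.85, [AsO4^3-] = 2s (Ksp is small, so little additional dissolves).
Ksp ≈ (0.85)^3 × (2s)^2
s = 3.9 × 10^-10 M
Check: 3s = 1.2 × 10^-9 ≪ 0.85, so the approximation is valid.

s ≈ 3.9e-10 M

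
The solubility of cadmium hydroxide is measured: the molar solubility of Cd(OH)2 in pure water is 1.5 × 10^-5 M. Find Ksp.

Cd(OH)2(s) <=> Cd^2+ + 2 OH^-
For each mole of Cd(OH)2 that dissolves: [Cd^2+] = s, [OH^-] = 2s.
Ksp = [Cd^2+][OH^-]^2
So Ksp = s × (2s)^2 = 4s^3
With s = 1.5 x 10^-5: Ksp = 1.4 × 10^-14

Ksp ≈ 1.4 × 10^-14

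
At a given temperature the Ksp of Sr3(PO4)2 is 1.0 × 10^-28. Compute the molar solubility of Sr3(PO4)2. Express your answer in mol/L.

Sr3(PO4)2(s) <=> 3 Sr^2+(aq) + 2 PO4^3-(aq)
Ksp = [Sr^2+]^3[PO4^3-]^2
With molar solubility s: [Sr^2+] = 3s, [PO4^3-] = 2s.
Substituting: Ksp = (3s)^3(2s)^2 = 108s^5
Solving, s = (1.0 × 10^-28/108)^(1/5) = 9.8 x 10^-7 M

s ≈ 9.8 × 10^-7 M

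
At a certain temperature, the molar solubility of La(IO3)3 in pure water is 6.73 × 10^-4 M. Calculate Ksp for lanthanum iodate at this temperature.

Ksp ≈ 5.54 × 10^-12

La(IO3)3(s) <=> La^3+(aq) + 3 IO3^-(aq)
With molar solubility s: [La^3+] = s, [IO3^-] = 3s.
Ksp = [La^3+][IO3^-]^3
So Ksp = s × (3s)^3 = 27s^4
Ksp = 27 × (6.73 × 10^-4)^4 = 5.54 × 10^-12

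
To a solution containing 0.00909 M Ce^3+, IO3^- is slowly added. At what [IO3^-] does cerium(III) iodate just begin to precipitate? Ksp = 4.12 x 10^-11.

1.65 × 10^-3 M

Ce(IO3)3(s) <=> Ce^3+(aq) + 3 IO3^-(aq)
Ksp = [Ce^3+][IO3^-]^3
Precipitation begins when Q = Ksp. With [Ce^3+] = 0.00909 M:
4.12 x 10^-11 = (0.00909) × [IO3^-]^3
[IO3^-] = (4.12 x 10^-11 / 9.09 × 10^-3)^(1/3) = 1.65 x 10^-3 M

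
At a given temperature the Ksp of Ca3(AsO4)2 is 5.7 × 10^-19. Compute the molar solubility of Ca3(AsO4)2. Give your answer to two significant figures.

Ca3(AsO4)2(s) <=> 3 Ca^2+(aq) + 2 AsO4^3-(aq)
Ksp = [Ca^2+]^3[AsO4^3-]^2
With molar solubility s: [Ca^2+] = 3s, [AsO4^3-] = 2s.
Ksp = (3s)^3(2s)^2 = 108s^5
s = (5.7 × 10^-19 / 108)^(1/5) = 8.8 × 10^-5 M

8.8 × 10^-5 M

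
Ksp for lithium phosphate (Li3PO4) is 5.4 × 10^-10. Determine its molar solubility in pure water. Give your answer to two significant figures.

s = 2.1 × 10^-3 M

Li3PO4(s) ⇌ 3 Li^+(aq) + PO4^3-(aq)
Ksp = [Li^+]^3[PO4^3-]
With molar solubility s: [Li^+] = 3s, [PO4^3-] = s.
So Ksp = (3s)^3 × s = 27s^4
s = (5.4 × 10^-10 / 27)^(1/4) = 2.1 x 10^-3 M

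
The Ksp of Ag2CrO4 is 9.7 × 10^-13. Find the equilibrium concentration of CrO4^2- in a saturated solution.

6.2 × 10^-5 M

Ag2CrO4(s) ⇌ 2 Ag^+ + CrO4^2-
Ksp = [Ag^+]^2[CrO4^2-]
For each mole of Ag2CrO4 that dissolves: [Ag^+] = 2s, [CrO4^2-] = s.
Substituting: Ksp = (2s)^2s = 4s^3
s^3 = 9.7 × 10^-13 / 4, so s = 6.24 x 10^-5 M
[CrO4^2-] = s = 6.2 x 10^-5 M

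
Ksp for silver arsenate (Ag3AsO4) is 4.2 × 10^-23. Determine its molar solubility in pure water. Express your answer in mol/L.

Ag3AsO4(s) ⇌ 3 Ag^+(aq) + AsO4^3-(aq)
Ksp = [Ag^+]^3[AsO4^3-]
For each mole of Ag3AsO4 that dissolves: [Ag^+] = 3s, [AsO4^3-] = s.
Substituting: Ksp = (3s)^3s = 27s^4
s^4 = 4.2 × 10^-23 / 27, so s = 1.1 × 10^-6 M

s = 1.1 × 10^-6 M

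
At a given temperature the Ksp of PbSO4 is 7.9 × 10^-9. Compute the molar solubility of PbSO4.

PbSO4(s) <=> Pb^2+(aq) + SO4^2-(aq)
Ksp = [Pb^2+][SO4^2-]
Let s = molar solubility. Then [Pb^2+] = s and [SO4^2-] = s.
Ksp = s^2
s = √(7.9 × 10^-9) = 8.9 × 10^-5 M

8.9e-5 M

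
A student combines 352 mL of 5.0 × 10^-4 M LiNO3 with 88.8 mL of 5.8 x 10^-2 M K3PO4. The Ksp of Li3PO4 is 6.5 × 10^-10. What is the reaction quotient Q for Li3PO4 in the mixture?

7.4 × 10^-13

Total volume = 352 + 88.8 = 440.8 mL.
[Li^+] = 5.0 x 10^-4 × (352/440.8) = 3.99 × 10^-4 M
[PO4^3-] = 5.8 × 10^-2 × (88.8/440.8) = 1.17 × 10^-2 M
Li3PO4(s) ⇌ 3 Li^+(aq) + PO4^3-(aq), so Q = [Li^+]^3[PO4^3-]
Q = (3.99 × 10^-4)^3(1.17 × 10^-2) = 7.4 x 10^-13
Q < Ksp, so no precipitate of Li3PO4 forms.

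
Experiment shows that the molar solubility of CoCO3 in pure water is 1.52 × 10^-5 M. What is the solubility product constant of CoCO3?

CoCO3(s) <=> Co^2+ + CO3^2-
For each mole of CoCO3 that dissolves: [Co^2+] = s, [CO3^2-] = s.
Ksp = [Co^2+][CO3^2-]
Ksp = (s)(s) = s^2
Ksp = (1.52 × 10^-5)^2 = 2.31 × 10^-10

Ksp = 2.31 × 10^-10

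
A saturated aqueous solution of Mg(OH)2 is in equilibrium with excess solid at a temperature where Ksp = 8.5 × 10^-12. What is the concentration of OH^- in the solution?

2.6 x 10^-4 M

Mg(OH)2(s) ⇌ Mg^2+ + 2 OH^-
Ksp = [Mg^2+][OH^-]^2
If s mol/L of Mg(OH)2 dissolves, [Mg^2+] = s and [OH^-] = 2s.
So Ksp = s × (2s)^2 = 4s^3
s = (8.5 × 10^-12 / 4)^(1/3) = 1.29 x 10^-4 M
[OH^-] = 2s = 2.6 x 10^-4 M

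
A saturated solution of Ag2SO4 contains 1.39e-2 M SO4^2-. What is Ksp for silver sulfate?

Ag2SO4(s) ⇌ 2 Ag^+(aq) + SO4^2-(aq)
Stoichiometry gives [Ag^+] = (2/1)[SO4^2-] = 2.780 × 10^-2 M.
Ksp = [Ag^+]^2[SO4^2-]
Ksp = (2.780 × 10^-2)^2 × 1.39 × 10^-2 = 1.07 × 10^-5

Ksp ≈ 1.07e-5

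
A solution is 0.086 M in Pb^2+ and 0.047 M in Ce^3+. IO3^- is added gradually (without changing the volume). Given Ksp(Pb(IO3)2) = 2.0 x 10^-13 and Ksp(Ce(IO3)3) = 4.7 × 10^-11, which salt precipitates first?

Precipitation of each salt starts when its ion product equals its Ksp.
For Pb(IO3)2: 2.0 x 10^-13 = 0.086 × [IO3^-]^2  ⇒  [IO3^-] = 1.5 × 10^-6 M.
For Ce(IO3)3: 4.7 × 10^-11 = 0.047 × [IO3^-]^3  ⇒  [IO3^-] = 1.0 × 10^-3 M.
The salt with the lower threshold [IO3^-] precipitates first: Pb(IO3)2.

Pb(IO3)2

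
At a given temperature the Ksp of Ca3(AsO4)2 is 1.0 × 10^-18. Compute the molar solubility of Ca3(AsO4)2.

Ca3(AsO4)2(s) <=> 3 Ca^2+ + 2 AsO4^3-
Ksp = [Ca^2+]^3[AsO4^3-]^2
With molar solubility s: [Ca^2+] = 3s, [AsO4^3-] = 2s.
Substituting: Ksp = (3s)^3(2s)^2 = 108s^5
Solving, s = (1.0 × 10^-18/108)^(1/5) = 9.8 × 10^-5 M

s ≈ 9.8 × 10^-5 M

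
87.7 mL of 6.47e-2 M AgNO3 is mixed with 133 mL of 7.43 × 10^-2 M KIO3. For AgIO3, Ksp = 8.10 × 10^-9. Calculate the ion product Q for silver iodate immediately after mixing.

Q = 1.15e-3

Total volume = 87.7 + 133 = 220.7 mL.
[Ag^+] = 6.47 × 10^-2 × (87.7/220.7) = 2.571 × 10^-2 M
[IO3^-] = 7.43 x 10^-2 × (133/220.7) = 4.478 × 10^-2 M
AgIO3(s) ⇌ Ag^+(aq) + IO3^-(aq), so Q = [Ag^+][IO3^-]
Q = (2.571 × 10^-2)(4.478 × 10^-2) = 1.15 × 10^-3
Q > Ksp, so AgIO3 will precipitate.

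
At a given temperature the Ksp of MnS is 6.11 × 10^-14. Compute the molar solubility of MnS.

MnS(s) <=> Mn^2+ + S^2-
Ksp = [Mn^2+][S^2-]
Let s = molar solubility. Then [Mn^2+] = s and [S^2-] = s.
Ksp = (s)(s) = s^2
s = (6.11 × 10^-14)^(1/2) = 2.47 × 10^-7 M

s ≈ 2.47e-7 M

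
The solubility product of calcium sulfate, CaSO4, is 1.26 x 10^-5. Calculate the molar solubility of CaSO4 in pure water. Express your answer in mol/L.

s = 3.55e-3 M

CaSO4(s) ⇌ Ca^2+ + SO4^2-
Ksp = [Ca^2+][SO4^2-]
With molar solubility s: [Ca^2+] = s, [SO4^2-] = s.
Ksp = s × s = s^2
s = (1.26 x 10^-5)^(1/2) = 3.55 x 10^-3 M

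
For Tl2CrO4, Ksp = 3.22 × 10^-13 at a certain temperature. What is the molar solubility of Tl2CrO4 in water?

Tl2CrO4(s) <=> 2 Tl^+ + CrO4^2-
Ksp = [Tl^+]^2[CrO4^2-]
With molar solubility s: [Tl^+] = 2s, [CrO4^2-] = s.
Substituting: Ksp = (2s)^2s = 4s^3
s = (3.22 × 10^-13 / 4)^(1/3) = 4.32 × 10^-5 M

s = 4.32 x 10^-5 M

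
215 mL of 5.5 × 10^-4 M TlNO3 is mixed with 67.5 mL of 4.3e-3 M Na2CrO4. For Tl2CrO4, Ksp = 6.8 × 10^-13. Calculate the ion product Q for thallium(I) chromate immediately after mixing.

Q ≈ 1.8 × 10^-10

Total volume = 215 + 67.5 = 282.5 mL.
[Tl^+] = 5.5 x 10^-4 × (215/282.5) = 4.19 × 10^-4 M
[CrO4^2-] = 4.3 × 10^-3 × (67.5/282.5) = 1.03 × 10^-3 M
Tl2CrO4(s) ⇌ 2 Tl^+(aq) + CrO4^2-(aq), so Q = [Tl^+]^2[CrO4^2-]
Q = (4.19 × 10^-4)^2(1.03 × 10^-3) = 1.8 × 10^-10
Q > Ksp, so Tl2CrO4 will precipitate.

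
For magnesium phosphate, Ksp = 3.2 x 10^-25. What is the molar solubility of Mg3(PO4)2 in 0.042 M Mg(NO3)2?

Mg3(PO4)2(s) <=> 3 Mg^2+(aq) + 2 PO4^3-(aq)
Ksp = [Mg^2+]^3[PO4^3-]^2
If s mol/L dissolves here, [Mg^2+] = 0.042 + 3s ≈ 0.042, [PO4^3-] = 2s (common-ion effect: Mg^2+ is already 0.042 M).
Ksp ≈ (0.042)^3 × (2s)^2
s = 3.3 × 10^-11 M
Check: 3s = 9.9 × 10^-11 ≪ 0.042, so the approximation is valid.

3.3 × 10^-11 M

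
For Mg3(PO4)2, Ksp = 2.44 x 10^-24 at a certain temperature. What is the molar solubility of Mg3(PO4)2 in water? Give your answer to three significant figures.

Mg3(PO4)2(s) ⇌ 3 Mg^2+(aq) + 2 PO4^3-(aq)
Ksp = [Mg^2+]^3[PO4^3-]^2
For each mole of Mg3(PO4)2 that dissolves: [Mg^2+] = 3s, [PO4^3-] = 2s.
Ksp = (3s)^3(2s)^2 = 108s^5
s^5 = 2.44 x 10^-24 / 108, so s = 7.43 × 10^-6 M

s ≈ 7.43 x 10^-6 M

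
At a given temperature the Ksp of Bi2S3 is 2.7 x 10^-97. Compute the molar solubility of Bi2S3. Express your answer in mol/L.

s = 1.9 × 10^-20 M

Bi2S3(s) ⇌ 2 Bi^3+ + 3 S^2-
Ksp = [Bi^3+]^2[S^2-]^3
With molar solubility s: [Bi^3+] = 2s, [S^2-] = 3s.
Ksp = (2s)^2(3s)^3 = 108s^5
s = (2.7 x 10^-97 / 108)^(1/5) = 1.9 × 10^-20 M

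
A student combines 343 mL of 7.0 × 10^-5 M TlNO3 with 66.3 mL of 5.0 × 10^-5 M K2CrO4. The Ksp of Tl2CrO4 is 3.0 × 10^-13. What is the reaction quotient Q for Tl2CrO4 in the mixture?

Total volume = 343 + 66.3 = 409.3 mL.
[Tl^+] = 7.0 × 10^-5 × (343/409.3) = 5.87 × 10^-5 M
[CrO4^2-] = 5.0 × 10^-5 × (66.3/409.3) = 8.10 × 10^-6 M
Tl2CrO4(s) ⇌ 2 Tl^+(aq) + CrO4^2-(aq), so Q = [Tl^+]^2[CrO4^2-]
Q = (5.87 x 10^-5)^2(8.10 × 10^-6) = 2.8 × 10^-14
Q < Ksp, so no precipitate of Tl2CrO4 forms.

2.8 × 10^-14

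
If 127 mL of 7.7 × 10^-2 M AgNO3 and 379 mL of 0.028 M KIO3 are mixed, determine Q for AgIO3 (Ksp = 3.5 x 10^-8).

Total volume = 127 + 379 = 506 mL.
[Ag^+] = 7.7 x 10^-2 × (127/506) = 1.93 × 10^-2 M
[IO3^-] = 2.8 × 10^-2 × (379/506) = 2.10 × 10^-2 M
AgIO3(s) <=> Ag^+ + IO3^-, so Q = [Ag^+][IO3^-]
Q = (1.93 × 10^-2)(2.10 × 10^-2) = 4.1 × 10^-4
Q > Ksp, so AgIO3 will precipitate.

Q ≈ 4.1 x 10^-4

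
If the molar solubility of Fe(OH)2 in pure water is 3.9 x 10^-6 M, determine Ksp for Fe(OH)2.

Fe(OH)2(s) ⇌ Fe^2+(aq) + 2 OH^-(aq)
If s mol/L of Fe(OH)2 dissolves, [Fe^2+] = s and [OH^-] = 2s.
Ksp = [Fe^2+][OH^-]^2
So Ksp = s × (2s)^2 = 4s^3
Ksp = 4 × (3.9 × 10^-6)^3 = 2.4 × 10^-16

Ksp = 2.4e-16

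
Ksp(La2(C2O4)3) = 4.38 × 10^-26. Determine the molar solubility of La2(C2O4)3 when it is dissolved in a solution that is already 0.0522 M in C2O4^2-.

s = 8.77e-12 M

La2(C2O4)3(s) <=> 2 La^3+(aq) + 3 C2O4^2-(aq)
Ksp = [La^3+]^2[C2O4^2-]^3
Let s = moles of La2(C2O4)3 that dissolve per litre. [La^3+] = 2s, [C2O4^2-] = 0.0522 + 3s ≈ 0.0522 (since the C2O4^2- already present dominates).
Ksp ≈ (2s)^2 × (0.0522)^3
s = 8.77 x 10^-12 M
Check: 3s = 2.6 x 10^-11 ≪ 0.0522, so the approximation is valid.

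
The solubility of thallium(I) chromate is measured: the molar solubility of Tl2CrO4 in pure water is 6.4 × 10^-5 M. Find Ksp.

Tl2CrO4(s) ⇌ 2 Tl^+ + CrO4^2-
Let s = molar solubility. Then [Tl^+] = 2s and [CrO4^2-] = s.
Ksp = [Tl^+]^2[CrO4^2-]
Substituting: Ksp = (2s)^2s = 4s^3
With s = 6.4 x 10^-5: Ksp = 1.0 x 10^-12

Ksp ≈ 1.0 x 10^-12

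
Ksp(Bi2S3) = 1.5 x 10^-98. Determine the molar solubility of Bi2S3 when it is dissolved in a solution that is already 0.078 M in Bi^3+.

Bi2S3(s) <=> 2 Bi^3+(aq) + 3 S^2-(aq)
Ksp = [Bi^3+]^2[S^2-]^3
Let s be the molar solubility in this solution. [Bi^3+] = 0.078 + 2s ≈ 0.078, [S^2-] = 3s (since the Bi^3+ already present dominates).
Ksp ≈ (0.078)^2 × (3s)^3
s = 4.5 × 10^-33 M
Check: 2s = 9.0 × 10^-33 ≪ 0.078, so the approximation is valid.

4.5 × 10^-33 M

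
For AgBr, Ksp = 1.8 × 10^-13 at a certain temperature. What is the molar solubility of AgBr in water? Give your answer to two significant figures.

s = 4.2 × 10^-7 M

AgBr(s) ⇌ Ag^+ + Br^-
Ksp = [Ag^+][Br^-]
If s mol/L of AgBr dissolves, [Ag^+] = s and [Br^-] = s.
Ksp = s × s = s^2
s = √(1.8 × 10^-13) = 4.2 × 10^-7 M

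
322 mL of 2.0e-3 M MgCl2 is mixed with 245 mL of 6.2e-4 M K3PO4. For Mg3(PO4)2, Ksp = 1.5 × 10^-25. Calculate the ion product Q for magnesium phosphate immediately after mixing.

Total volume = 322 + 245 = 567 mL.
[Mg^2+] = 2.0 × 10^-3 × (322/567) = 1.14 × 10^-3 M
[PO4^3-] = 6.2 × 10^-4 × (245/567) = 2.68 × 10^-4 M
Mg3(PO4)2(s) ⇌ 3 Mg^2+(aq) + 2 PO4^3-(aq), so Q = [Mg^2+]^3[PO4^3-]^2
Q = (1.14 x 10^-3)^3(2.68 × 10^-4)^2 = 1.1 × 10^-16
Q > Ksp, so Mg3(PO4)2 will precipitate.

Q ≈ 1.1 × 10^-16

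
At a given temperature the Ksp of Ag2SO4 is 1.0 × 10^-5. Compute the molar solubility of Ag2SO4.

s ≈ 1.4 × 10^-2 M

Ag2SO4(s) ⇌ 2 Ag^+ + SO4^2-
Ksp = [Ag^+]^2[SO4^2-]
If s mol/L of Ag2SO4 dissolves, [Ag^+] = 2s and [SO4^2-] = s.
So Ksp = (2s)^2 × s = 4s^3
s^3 = 1.0 × 10^-5 / 4, so s = 1.4 × 10^-2 M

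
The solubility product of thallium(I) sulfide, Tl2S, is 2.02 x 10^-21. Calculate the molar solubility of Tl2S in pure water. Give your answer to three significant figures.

Tl2S(s) ⇌ 2 Tl^+(aq) + S^2-(aq)
Ksp = [Tl^+]^2[S^2-]
If s mol/L of Tl2S dissolves, [Tl^+] = 2s and [S^2-] = s.
Substituting: Ksp = (2s)^2s = 4s^3
Solving, s = (2.02 x 10^-21/4)^(1/3) = 7.96 × 10^-8 M

s = 7.96 × 10^-8 M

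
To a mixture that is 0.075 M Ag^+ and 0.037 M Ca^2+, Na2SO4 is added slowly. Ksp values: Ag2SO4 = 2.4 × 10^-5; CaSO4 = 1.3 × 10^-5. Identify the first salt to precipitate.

CaSO4

Each salt begins to precipitate when Q = Ksp, i.e. when [SO4^2-] reaches its threshold.
For Ag2SO4: 2.4 × 10^-5 = (0.075)^2 × [SO4^2-]  ⇒  [SO4^2-] = 4.3 × 10^-3 M.
For CaSO4: 1.3 × 10^-5 = 0.037 × [SO4^2-]  ⇒  [SO4^2-] = 3.5 × 10^-4 M.
The salt with the lower threshold [SO4^2-] precipitates first: CaSO4.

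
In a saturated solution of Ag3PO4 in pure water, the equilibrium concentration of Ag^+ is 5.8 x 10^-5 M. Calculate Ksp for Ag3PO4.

Ag3PO4(s) <=> 3 Ag^+(aq) + PO4^3-(aq)
Stoichiometry gives [PO4^3-] = (1/3)[Ag^+] = 1.93 x 10^-5 M.
Ksp = [Ag^+]^3[PO4^3-]
Ksp = (5.8 x 10^-5)^3 × 1.93 x 10^-5 = 3.8 × 10^-18

Ksp = 3.8 × 10^-18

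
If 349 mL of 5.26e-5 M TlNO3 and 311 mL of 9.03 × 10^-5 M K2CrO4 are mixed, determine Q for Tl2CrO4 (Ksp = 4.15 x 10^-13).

Q ≈ 3.29 x 10^-14

Total volume = 349 + 311 = 660 mL.
[Tl^+] = 5.26 × 10^-5 × (349/660) = 2.781 × 10^-5 M
[CrO4^2-] = 9.03 × 10^-5 × (311/660) = 4.255 × 10^-5 M
Tl2CrO4(s) ⇌ 2 Tl^+(aq) + CrO4^2-(aq), so Q = [Tl^+]^2[CrO4^2-]
Q = (2.781 x 10^-5)^2(4.255 × 10^-5) = 3.29 x 10^-14
Q < Ksp, so no precipitate of Tl2CrO4 forms.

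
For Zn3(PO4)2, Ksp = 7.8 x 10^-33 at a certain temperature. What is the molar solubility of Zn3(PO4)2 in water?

s ≈ 1.5e-7 M

Zn3(PO4)2(s) ⇌ 3 Zn^2+ + 2 PO4^3-
Ksp = [Zn^2+]^3[PO4^3-]^2
If s mol/L of Zn3(PO4)2 dissolves, [Zn^2+] = 3s and [PO4^3-] = 2s.
Substituting: Ksp = (3s)^3(2s)^2 = 108s^5
Solving, s = (7.8 x 10^-33/108)^(1/5) = 1.5 x 10^-7 M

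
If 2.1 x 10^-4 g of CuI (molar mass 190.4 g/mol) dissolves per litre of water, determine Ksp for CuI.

Ksp ≈ 1.2e-12

Molar solubility s = (2.1 x 10^-4 g/L) / (190.4 g/mol) = 1.10 × 10^-6 M.
CuI(s) <=> Cu^+ + I^-
If s mol/L of CuI dissolves, [Cu^+] = s and [I^-] = s.
Ksp = [Cu^+][I^-]
Ksp = (s)(s) = s^2
With s = 1.10 × 10^-6: Ksp = 1.2 x 10^-12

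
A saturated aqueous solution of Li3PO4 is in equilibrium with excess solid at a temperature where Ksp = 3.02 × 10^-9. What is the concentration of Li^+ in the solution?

Li3PO4(s) ⇌ 3 Li^+(aq) + PO4^3-(aq)
Ksp = [Li^+]^3[PO4^3-]
For each mole of Li3PO4 that dissolves: [Li^+] = 3s, [PO4^3-] = s.
Substituting: Ksp = (3s)^3s = 27s^4
s = (3.02 × 10^-9 / 27)^(1/4) = 3.252 × 10^-3 M
[Li^+] = 3s = 9.76 x 10^-3 M

9.76 × 10^-3 M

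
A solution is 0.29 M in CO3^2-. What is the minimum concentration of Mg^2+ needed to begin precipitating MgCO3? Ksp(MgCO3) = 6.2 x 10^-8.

[Mg^2+] = 2.1 × 10^-7 M

MgCO3(s) ⇌ Mg^2+ + CO3^2-
Ksp = [Mg^2+][CO3^2-]
Precipitation begins when Q = Ksp. With [CO3^2-] = 0.29 M:
6.2 x 10^-8 = (0.29) × [Mg^2+]
[Mg^2+] = (6.2 x 10^-8 / 2.9 x 10^-1) = 2.1 x 10^-7 M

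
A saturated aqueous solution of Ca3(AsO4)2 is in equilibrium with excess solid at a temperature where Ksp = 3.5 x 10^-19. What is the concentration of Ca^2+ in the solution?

Ca3(AsO4)2(s) ⇌ 3 Ca^2+ + 2 AsO4^3-
Ksp = [Ca^2+]^3[AsO4^3-]^2
Let s = molar solubility. Then [Ca^2+] = 3s and [AsO4^3-] = 2s.
Ksp = (3s)^3(2s)^2 = 108s^5
s = (3.5 x 10^-19 / 108)^(1/5) = 7.98 × 10^-5 M
[Ca^2+] = 3s = 2.4 × 10^-4 M

[Ca^2+] ≈ 2.4 x 10^-4 M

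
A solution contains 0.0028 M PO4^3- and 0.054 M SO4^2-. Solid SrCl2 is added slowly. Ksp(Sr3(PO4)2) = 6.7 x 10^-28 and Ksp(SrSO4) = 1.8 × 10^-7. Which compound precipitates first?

Each salt begins to precipitate when Q = Ksp, i.e. when [Sr^2+] reaches its threshold.
For Sr3(PO4)2: 6.7 x 10^-28 = (0.0028)^2 × [Sr^2+]^3  ⇒  [Sr^2+] = 4.4 x 10^-8 M.
For SrSO4: 1.8 × 10^-7 = 0.054 × [Sr^2+]  ⇒  [Sr^2+] = 3.3 × 10^-6 M.
The salt with the lower threshold [Sr^2+] precipitates first: Sr3(PO4)2.

Sr3(PO4)2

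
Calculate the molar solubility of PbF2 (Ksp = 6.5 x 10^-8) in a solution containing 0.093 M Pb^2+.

PbF2(s) <=> Pb^2+ + 2 F^-
Ksp = [Pb^2+][F^-]^2
Let s = moles of PbF2 that dissolve per litre. [Pb^2+] = 0.093 + s ≈ 0.093, [F^-] = 2s (common-ion effect: Pb^2+ is already 0.093 M).
Ksp ≈ 0.093 × (2s)^2
s = 4.2 × 10^-4 M
Check: s = 4.2 × 10^-4 ≪ 0.093, so the approximation is valid.

s = 4.2 × 10^-4 M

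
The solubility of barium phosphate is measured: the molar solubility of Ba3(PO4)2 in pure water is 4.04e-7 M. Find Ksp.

Ksp = 1.16 x 10^-30

Ba3(PO4)2(s) <=> 3 Ba^2+ + 2 PO4^3-
If s mol/L of Ba3(PO4)2 dissolves, [Ba^2+] = 3s and [PO4^3-] = 2s.
Ksp = [Ba^2+]^3[PO4^3-]^2
Substituting: Ksp = (3s)^3(2s)^2 = 108s^5
With s = 4.04 × 10^-7: Ksp = 1.16 × 10^-30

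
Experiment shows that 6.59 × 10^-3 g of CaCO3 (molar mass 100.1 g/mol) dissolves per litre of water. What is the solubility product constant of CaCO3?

Ksp ≈ 4.33 × 10^-9

Molar solubility s = (6.59 × 10^-3 g/L) / (100.1 g/mol) = 6.583 × 10^-5 M.
CaCO3(s) <=> Ca^2+(aq) + CO3^2-(aq)
If s mol/L of CaCO3 dissolves, [Ca^2+] = s and [CO3^2-] = s.
Ksp = [Ca^2+][CO3^2-]
Ksp = s × s = s^2
With s = 6.583 × 10^-5: Ksp = 4.33 × 10^-9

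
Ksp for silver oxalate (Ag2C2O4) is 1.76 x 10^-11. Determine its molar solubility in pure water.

Ag2C2O4(s) ⇌ 2 Ag^+(aq) + C2O4^2-(aq)
Ksp = [Ag^+]^2[C2O4^2-]
With molar solubility s: [Ag^+] = 2s, [C2O4^2-] = s.
So Ksp = (2s)^2 × s = 4s^3
s = (1.76 x 10^-11 / 4)^(1/3) = 1.64 × 10^-4 M

s ≈ 1.64 × 10^-4 M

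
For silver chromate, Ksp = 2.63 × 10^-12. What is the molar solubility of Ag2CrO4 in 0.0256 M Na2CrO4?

5.07e-6 M

Ag2CrO4(s) <=> 2 Ag^+ + CrO4^2-
Ksp = [Ag^+]^2[CrO4^2-]
Let s = moles of Ag2CrO4 that dissolve per litre. [Ag^+] = 2s, [CrO4^2-] = 0.0256 + s ≈ 0.0256 (common-ion effect: CrO4^2- is already 0.0256 M).
Ksp ≈ (2s)^2 × 0.0256
s = 5.07 × 10^-6 M
Check: s = 5.1 x 10^-6 ≪ 0.0256, so the approximation is valid.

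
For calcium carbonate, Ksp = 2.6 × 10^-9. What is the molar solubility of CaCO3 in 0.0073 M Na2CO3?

CaCO3(s) ⇌ Ca^2+(aq) + CO3^2-(aq)
Ksp = [Ca^2+][CO3^2-]
Let s = moles of CaCO3 that dissolve per litre. [Ca^2+] = s, [CO3^2-] = 0.0073 + s ≈ 0.0073 (common-ion effect: CO3^2- is already 0.0073 M).
Ksp ≈ s × 0.0073
s = 3.6 x 10^-7 M
Check: s = 3.6 x 10^-7 ≪ 0.0073, so the approximation is valid.

s = 3.6 x 10^-7 M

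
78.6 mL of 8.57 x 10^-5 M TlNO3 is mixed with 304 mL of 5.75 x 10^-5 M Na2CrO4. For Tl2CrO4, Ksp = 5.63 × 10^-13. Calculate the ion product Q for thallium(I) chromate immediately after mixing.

1.42 × 10^-14

Total volume = 78.6 + 304 = 382.6 mL.
[Tl^+] = 8.57 x 10^-5 × (78.6/382.6) = 1.761 × 10^-5 M
[CrO4^2-] = 5.75 x 10^-5 × (304/382.6) = 4.569 x 10^-5 M
Tl2CrO4(s) <=> 2 Tl^+ + CrO4^2-, so Q = [Tl^+]^2[CrO4^2-]
Q = (1.761 x 10^-5)^2(4.569 x 10^-5) = 1.42 x 10^-14
Q < Ksp, so no precipitate of Tl2CrO4 forms.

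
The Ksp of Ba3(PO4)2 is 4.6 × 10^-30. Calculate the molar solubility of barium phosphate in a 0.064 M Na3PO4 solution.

3.5 x 10^-10 M

Ba3(PO4)2(s) ⇌ 3 Ba^2+(aq) + 2 PO4^3-(aq)
Ksp = [Ba^2+]^3[PO4^3-]^2
Let s be the molar solubility in this solution. [Ba^2+] = 3s, [PO4^3-] = 0.064 + 2s ≈ 0.064 (since PO4^3- from Na3PO4 dominates).
Ksp ≈ (3s)^3 × (0.064)^2
s = 3.5 × 10^-10 M
Check: 2s = 6.9 × 10^-10 ≪ 0.064, so the approximation is valid.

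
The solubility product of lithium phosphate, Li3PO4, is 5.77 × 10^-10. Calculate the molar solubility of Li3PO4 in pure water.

Li3PO4(s) ⇌ 3 Li^+ + PO4^3-
Ksp = [Li^+]^3[PO4^3-]
With molar solubility s: [Li^+] = 3s, [PO4^3-] = s.
Substituting: Ksp = (3s)^3s = 27s^4
s^4 = 5.77 × 10^-10 / 27, so s = 2.15 × 10^-3 M

s ≈ 2.15 x 10^-3 M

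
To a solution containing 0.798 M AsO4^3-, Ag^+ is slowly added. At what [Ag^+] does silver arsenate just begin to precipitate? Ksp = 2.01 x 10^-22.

[Ag^+] = 6.32 × 10^-8 M

Ag3AsO4(s) ⇌ 3 Ag^+ + AsO4^3-
Ksp = [Ag^+]^3[AsO4^3-]
Precipitation begins when Q = Ksp. With [AsO4^3-] = 0.798 M:
2.01 x 10^-22 = (0.798) × [Ag^+]^3
[Ag^+] = (2.01 x 10^-22 / 7.98 × 10^-1)^(1/3) = 6.32 x 10^-8 M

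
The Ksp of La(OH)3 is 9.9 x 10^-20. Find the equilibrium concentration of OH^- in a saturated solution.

[OH^-] ≈ 2.3e-5 M

La(OH)3(s) ⇌ La^3+ + 3 OH^-
Ksp = [La^3+][OH^-]^3
If s mol/L of La(OH)3 dissolves, [La^3+] = s and [OH^-] = 3s.
So Ksp = s × (3s)^3 = 27s^4
s = (9.9 x 10^-20 / 27)^(1/4) = 7.78 x 10^-6 M
[OH^-] = 3s = 2.3 × 10^-5 M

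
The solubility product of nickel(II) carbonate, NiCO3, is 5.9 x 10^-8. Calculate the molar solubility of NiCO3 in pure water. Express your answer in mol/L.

s = 2.4 × 10^-4 M

NiCO3(s) ⇌ Ni^2+(aq) + CO3^2-(aq)
Ksp = [Ni^2+][CO3^2-]
With molar solubility s: [Ni^2+] = s, [CO3^2-] = s.
Ksp = (s)(s) = s^2
s = (5.9 x 10^-8)^(1/2) = 2.4 × 10^-4 M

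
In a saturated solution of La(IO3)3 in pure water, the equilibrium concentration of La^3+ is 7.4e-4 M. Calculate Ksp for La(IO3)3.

La(IO3)3(s) ⇌ La^3+(aq) + 3 IO3^-(aq)
Stoichiometry gives [IO3^-] = (3/1)[La^3+] = 2.22 × 10^-3 M.
Ksp = [La^3+][IO3^-]^3
Ksp = 7.4 × 10^-4 × (2.22 × 10^-3)^3 = 8.1 × 10^-12

Ksp ≈ 8.1 × 10^-12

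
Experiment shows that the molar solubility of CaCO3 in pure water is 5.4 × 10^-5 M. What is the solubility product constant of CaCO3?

Ksp = 2.9e-9

CaCO3(s) ⇌ Ca^2+ + CO3^2-
With molar solubility s: [Ca^2+] = s, [CO3^2-] = s.
Ksp = [Ca^2+][CO3^2-]
Ksp = s^2
With s = 5.4 × 10^-5: Ksp = 2.9 × 10^-9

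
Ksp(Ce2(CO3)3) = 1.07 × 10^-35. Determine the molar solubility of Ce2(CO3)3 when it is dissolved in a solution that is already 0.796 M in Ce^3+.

Ce2(CO3)3(s) ⇌ 2 Ce^3+(aq) + 3 CO3^2-(aq)
Ksp = [Ce^3+]^2[CO3^2-]^3
Let s = moles of Ce2(CO3)3 that dissolve per litre. [Ce^3+] = 0.796 + 2s ≈ 0.796, [CO3^2-] = 3s (Ksp is small, so little additional dissolves).
Ksp ≈ (0.796)^2 × (3s)^3
s = 8.55 × 10^-13 M
Check: 2s = 1.7 × 10^-12 ≪ 0.796, so the approximation is valid.

s ≈ 8.55 × 10^-13 M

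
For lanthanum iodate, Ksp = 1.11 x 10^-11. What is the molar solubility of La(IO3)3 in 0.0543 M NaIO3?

6.93 × 10^-8 M

La(IO3)3(s) <=> La^3+(aq) + 3 IO3^-(aq)
Ksp = [La^3+][IO3^-]^3
If s mol/L dissolves here, [La^3+] = s, [IO3^-] = 0.0543 + 3s ≈ 0.0543 (Ksp is small, so little additional dissolves).
Ksp ≈ s × (0.0543)^3
s = 6.93 × 10^-8 M
Check: 3s = 2.1 × 10^-7 ≪ 0.0543, so the approximation is valid.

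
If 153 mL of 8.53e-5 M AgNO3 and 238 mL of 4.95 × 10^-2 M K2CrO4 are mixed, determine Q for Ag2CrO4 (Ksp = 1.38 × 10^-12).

3.36 × 10^-11

Total volume = 153 + 238 = 391 mL.
[Ag^+] = 8.53 x 10^-5 × (153/391) = 3.338 × 10^-5 M
[CrO4^2-] = 4.95 × 10^-2 × (238/391) = 3.013 x 10^-2 M
Ag2CrO4(s) ⇌ 2 Ag^+ + CrO4^2-, so Q = [Ag^+]^2[CrO4^2-]
Q = (3.338 × 10^-5)^2(3.013 × 10^-2) = 3.36 x 10^-11
Q > Ksp, so Ag2CrO4 will precipitate.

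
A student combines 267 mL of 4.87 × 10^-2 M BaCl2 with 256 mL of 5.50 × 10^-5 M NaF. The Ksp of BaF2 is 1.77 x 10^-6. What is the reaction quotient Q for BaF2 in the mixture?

Total volume = 267 + 256 = 523 mL.
[Ba^2+] = 4.87 x 10^-2 × (267/523) = 2.486 × 10^-2 M
[F^-] = 5.50 × 10^-5 × (256/523) = 2.692 x 10^-5 M
BaF2(s) ⇌ Ba^2+ + 2 F^-, so Q = [Ba^2+][F^-]^2
Q = (2.486 × 10^-2)(2.692 × 10^-5)^2 = 1.80 × 10^-11
Q < Ksp, so no precipitate of BaF2 forms.

1.80 x 10^-11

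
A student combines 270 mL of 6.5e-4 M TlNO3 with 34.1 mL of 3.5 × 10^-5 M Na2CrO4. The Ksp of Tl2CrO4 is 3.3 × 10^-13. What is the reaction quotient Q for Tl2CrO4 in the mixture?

Total volume = 270 + 34.1 = 304.1 mL.
[Tl^+] = 6.5 × 10^-4 × (270/304.1) = 5.77 × 10^-4 M
[CrO4^2-] = 3.5 × 10^-5 × (34.1/304.1) = 3.92 × 10^-6 M
Tl2CrO4(s) ⇌ 2 Tl^+(aq) + CrO4^2-(aq), so Q = [Tl^+]^2[CrO4^2-]
Q = (5.77 × 10^-4)^2(3.92 × 10^-6) = 1.3 × 10^-12
Q > Ksp, so Tl2CrO4 will precipitate.

Q ≈ 1.3 × 10^-12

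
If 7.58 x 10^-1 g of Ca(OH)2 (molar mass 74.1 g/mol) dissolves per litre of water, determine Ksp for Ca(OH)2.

Ksp = 4.28 × 10^-6

Molar solubility s = (7.58 × 10^-1 g/L) / (74.1 g/mol) = 1.023 × 10^-2 M.
Ca(OH)2(s) ⇌ Ca^2+(aq) + 2 OH^-(aq)
Let s = molar solubility. Then [Ca^2+] = s and [OH^-] = 2s.
Ksp = [Ca^2+][OH^-]^2
Ksp = s(2s)^2 = 4s^3
With s = 1.023 × 10^-2: Ksp = 4.28 × 10^-6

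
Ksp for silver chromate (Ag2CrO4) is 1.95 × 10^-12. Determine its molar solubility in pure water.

7.87e-5 M

Ag2CrO4(s) ⇌ 2 Ag^+ + CrO4^2-
Ksp = [Ag^+]^2[CrO4^2-]
Let s = molar solubility. Then [Ag^+] = 2s and [CrO4^2-] = s.
Substituting: Ksp = (2s)^2s = 4s^3
s = (1.95 × 10^-12 / 4)^(1/3) = 7.87 x 10^-5 M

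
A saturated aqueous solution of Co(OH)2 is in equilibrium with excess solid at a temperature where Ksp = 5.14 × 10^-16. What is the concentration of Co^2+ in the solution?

Co(OH)2(s) <=> Co^2+ + 2 OH^-
Ksp = [Co^2+][OH^-]^2
Let s = molar solubility. Then [Co^2+] = s and [OH^-] = 2s.
Ksp = s(2s)^2 = 4s^3
Solving, s = (5.14 × 10^-16/4)^(1/3) = 5.046 × 10^-6 M
[Co^2+] = s = 5.05 x 10^-6 M

5.05 × 10^-6 M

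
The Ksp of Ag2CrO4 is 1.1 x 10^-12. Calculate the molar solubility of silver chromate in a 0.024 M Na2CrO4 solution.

Ag2CrO4(s) ⇌ 2 Ag^+(aq) + CrO4^2-(aq)
Ksp = [Ag^+]^2[CrO4^2-]
If s mol/L dissolves here, [Ag^+] = 2s, [CrO4^2-] = 0.024 + s ≈ 0.024 (common-ion effect: CrO4^2- is already 0.024 M).
Ksp ≈ (2s)^2 × 0.024
s = 3.4 × 10^-6 M
Check: s = 3.4 × 10^-6 ≪ 0.024, so the approximation is valid.

3.4e-6 M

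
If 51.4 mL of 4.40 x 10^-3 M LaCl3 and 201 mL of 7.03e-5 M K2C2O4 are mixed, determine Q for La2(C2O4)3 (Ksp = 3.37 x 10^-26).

Total volume = 51.4 + 201 = 252.4 mL.
[La^3+] = 4.40 x 10^-3 × (51.4/252.4) = 8.960 × 10^-4 M
[C2O4^2-] = 7.03 × 10^-5 × (201/252.4) = 5.598 × 10^-5 M
La2(C2O4)3(s) <=> 2 La^3+(aq) + 3 C2O4^2-(aq), so Q = [La^3+]^2[C2O4^2-]^3
Q = (8.960 × 10^-4)^2(5.598 × 10^-5)^3 = 1.41 × 10^-19
Q > Ksp, so La2(C2O4)3 will precipitate.

Q = 1.41e-19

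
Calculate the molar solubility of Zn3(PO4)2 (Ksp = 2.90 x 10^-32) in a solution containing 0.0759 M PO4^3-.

s ≈ 5.71 x 10^-11 M

Zn3(PO4)2(s) ⇌ 3 Zn^2+(aq) + 2 PO4^3-(aq)
Ksp = [Zn^2+]^3[PO4^3-]^2
Let s = moles of Zn3(PO4)2 that dissolve per litre. [Zn^2+] = 3s, [PO4^3-] = 0.0759 + 2s ≈ 0.0759 (Ksp is small, so little additional dissolves).
Ksp ≈ (3s)^3 × (0.0759)^2
s = 5.71 × 10^-11 M
Check: 2s = 1.1 x 10^-10 ≪ 0.0759, so the approximation is valid.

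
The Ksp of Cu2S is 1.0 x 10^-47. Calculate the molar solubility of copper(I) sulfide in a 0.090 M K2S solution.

Cu2S(s) ⇌ 2 Cu^+ + S^2-
Ksp = [Cu^+]^2[S^2-]
Let s be the molar solubility in this solution. [Cu^+] = 2s, [S^2-] = 0.090 + s ≈ 0.090 (common-ion effect: S^2- is already 0.090 M).
Ksp ≈ (2s)^2 × 0.090
s = 5.3 × 10^-24 M
Check: s = 5.3 x 10^-24 ≪ 0.090, so the approximation is valid.

s = 5.3 x 10^-24 M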